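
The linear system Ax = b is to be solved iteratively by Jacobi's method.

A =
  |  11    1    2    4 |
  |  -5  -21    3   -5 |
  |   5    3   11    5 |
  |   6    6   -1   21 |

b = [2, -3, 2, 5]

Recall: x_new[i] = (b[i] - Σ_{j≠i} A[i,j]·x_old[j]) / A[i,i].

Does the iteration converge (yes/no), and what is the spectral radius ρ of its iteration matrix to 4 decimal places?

yes, ρ = 0.5171

Diagonal D = diag(11, -21, 11, 21); L, U strict lower/upper.
T_J = -D⁻¹(L+U): T[2,1] = -(3)/(11) = -0.2727; T[2,2] = 0.
  T[0,:] = [+0.0000, -0.0909, -0.1818, -0.3636]
  T[1,:] = [-0.2381, +0.0000, +0.1429, -0.2381]
  T[2,:] = [-0.4545, -0.2727, +0.0000, -0.4545]
  T[3,:] = [-0.2857, -0.2857, +0.0476, +0.0000]
|eigenvalues of T|: 0.5171, 0.2843, 0.2843, 0.0511.
spectral radius ρ = 0.5171; 0.5171 < 1, so it converges for any x₀.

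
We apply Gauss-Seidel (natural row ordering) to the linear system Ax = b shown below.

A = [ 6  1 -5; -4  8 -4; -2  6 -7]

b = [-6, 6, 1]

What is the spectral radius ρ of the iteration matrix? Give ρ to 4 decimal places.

Diagonal D = diag(6, 8, -7); L, U strict lower/upper.
Gauss-Seidel: T = -(D+L)⁻¹U, row 0 first, T[0,1] = -(1)/(6) = -0.1667; later rows by forward substitution.
  T[0,:] = [+0.0000 -0.1667 +0.8333]
  T[1,:] = [+0.0000 -0.0833 +0.9167]
  T[2,:] = [+0.0000 -0.0238 +0.5476]
moduli |λ_i(T)| = 0.5109, 0.0466, 0.0000.
ρ(T) = max|λ| = 0.5109; 0.5109 < 1 ⇒ converges.

0.5109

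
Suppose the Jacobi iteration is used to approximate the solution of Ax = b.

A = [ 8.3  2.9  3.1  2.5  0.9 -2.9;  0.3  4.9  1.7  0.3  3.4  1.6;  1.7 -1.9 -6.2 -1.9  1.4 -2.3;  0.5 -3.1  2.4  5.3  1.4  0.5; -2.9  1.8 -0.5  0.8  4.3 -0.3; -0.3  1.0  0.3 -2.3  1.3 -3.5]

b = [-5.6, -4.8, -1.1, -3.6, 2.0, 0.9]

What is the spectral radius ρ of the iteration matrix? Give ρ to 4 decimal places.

Write A = D+L+U with D = diag(8.3, 4.9, -6.2, 5.3, 4.3, -3.5).
Jacobi T = -D⁻¹(L+U): T[3,1] = -(-3.1)/(5.3) = +0.5849; T[3,3] = 0.
  T[0,:] = [+0.0000, -0.3494, -0.3735, -0.3012, -0.1084, +0.3494]
  T[1,:] = [-0.0612, +0.0000, -0.3469, -0.0612, -0.6939, -0.3265]
  T[2,:] = [+0.2742, -0.3065, +0.0000, -0.3065, +0.2258, -0.3710]
  T[3,:] = [-0.0943, +0.5849, -0.4528, +0.0000, -0.2642, -0.0943]
  T[4,:] = [+0.6744, -0.4186, +0.1163, -0.1860, +0.0000, +0.0698]
  T[5,:] = [-0.0857, +0.2857, +0.0857, -0.6571, +0.3714, +0.0000]
|eigenvalues of T|: 1.1236, 0.7097, 0.7097, 0.4942, 0.4830, 0.4830.
spectral radius ρ = 1.1236; 1.1236 > 1 ⇒ diverges.

1.1236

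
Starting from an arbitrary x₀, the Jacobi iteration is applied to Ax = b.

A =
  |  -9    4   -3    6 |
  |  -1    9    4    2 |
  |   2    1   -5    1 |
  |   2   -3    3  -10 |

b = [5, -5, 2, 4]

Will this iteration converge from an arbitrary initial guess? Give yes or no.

yes

Write A = D+L+U with D = diag(-9, 9, -5, -10).
Jacobi: T = -D⁻¹(L+U), T[0,2] = -(-3)/(-9) = -0.3333; T[0,0] = 0.
  T[0,:] = [+0.0000  +0.4444  -0.3333  +0.6667]
  T[1,:] = [+0.1111  +0.0000  -0.4444  -0.2222]
  T[2,:] = [+0.4000  +0.2000  +0.0000  +0.2000]
  T[3,:] = [+0.2000  -0.3000  +0.3000  +0.0000]
|λ(T)| sorted: 0.5587, 0.4441, 0.4173, 0.4173.
ρ = 0.5587; 0.5587 < 1 ⇒ converges.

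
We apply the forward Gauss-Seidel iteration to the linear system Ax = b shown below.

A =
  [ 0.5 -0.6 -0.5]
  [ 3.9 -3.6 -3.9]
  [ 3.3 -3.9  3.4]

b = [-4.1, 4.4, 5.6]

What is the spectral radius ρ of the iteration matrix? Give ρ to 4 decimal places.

Diagonal D = diag(0.5, -3.6, 3.4); L, U strict lower/upper.
GS T = -(D+L)⁻¹U: row 0 first, T[0,1] = -(-0.6)/(0.5) = +1.2000; later rows by forward substitution.
  T[0,:] = [+0.0000  +1.2000  +1.0000]
  T[1,:] = [+0.0000  +1.3000  +0.0000]
  T[2,:] = [+0.0000  +0.3265  -0.9706]
|λ(T)| sorted: 1.3000, 0.9706, 0.0000.
ρ(T) = max|λ| = 1.3000; 1.3000 > 1: divergent.

1.3000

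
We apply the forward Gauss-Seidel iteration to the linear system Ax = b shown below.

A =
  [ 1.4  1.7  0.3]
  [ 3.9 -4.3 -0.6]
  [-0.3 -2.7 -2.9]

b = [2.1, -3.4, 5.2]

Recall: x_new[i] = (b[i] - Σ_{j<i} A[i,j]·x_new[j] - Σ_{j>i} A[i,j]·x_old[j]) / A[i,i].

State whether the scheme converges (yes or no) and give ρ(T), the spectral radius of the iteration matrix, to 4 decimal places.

yes, ρ = 0.7448

Let D = diag(1.4, -4.3, -2.9); L, U the strict triangles.
Gauss-Seidel: T = -(D+L)⁻¹U, row 0 first, T[0,2] = -(0.3)/(1.4) = -0.2143; later rows by forward substitution.
  T[0,:] = [+0.0000, -1.2143, -0.2143]
  T[1,:] = [+0.0000, -1.1013, -0.3339]
  T[2,:] = [+0.0000, +1.1510, +0.3330]
|eigenvalues of T|: 0.7448, 0.0235, 0.0000.
spectral radius ρ = 0.7448; 0.7448 < 1 ⇒ converges.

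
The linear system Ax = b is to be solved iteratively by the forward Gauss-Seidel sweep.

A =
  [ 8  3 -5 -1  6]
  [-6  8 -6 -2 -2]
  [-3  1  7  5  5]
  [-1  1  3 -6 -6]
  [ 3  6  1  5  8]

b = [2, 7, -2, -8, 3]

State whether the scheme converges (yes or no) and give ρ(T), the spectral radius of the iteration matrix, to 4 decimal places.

no, ρ = 1.6997

Write A = D+L+U with D = diag(8, 8, 7, -6, 8).
Gauss-Seidel: T = -(D+L)⁻¹U, row 0 first, T[0,3] = -(-1)/(8) = +0.1250; later rows by forward substitution.
  T[0,:] = [+0.0000, -0.3750, +0.6250, +0.1250, -0.7500]
  T[1,:] = [+0.0000, -0.2812, +1.2188, +0.3438, -0.3125]
  T[2,:] = [+0.0000, -0.1205, +0.0937, -0.7098, -0.9911]
  T[3,:] = [+0.0000, -0.0446, +0.1458, -0.3185, -1.4226]
  T[4,:] = [+0.0000, +0.3945, -1.2513, -0.0169, +1.5286]
|λ(T)| sorted: 1.6997, 1.1249, 0.3276, 0.1203, 0.0000.
spectral radius ρ = 1.6997; 1.6997 > 1, so it fails to converge.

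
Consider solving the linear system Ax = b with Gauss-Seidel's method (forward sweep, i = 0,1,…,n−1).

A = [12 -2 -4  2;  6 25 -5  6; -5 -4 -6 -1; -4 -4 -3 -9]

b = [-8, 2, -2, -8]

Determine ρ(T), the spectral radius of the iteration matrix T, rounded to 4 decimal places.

Diagonal D = diag(12, 25, -6, -9); L, U strict lower/upper.
Gauss-Seidel: T = -(D+L)⁻¹U, row 0 first, T[0,2] = -(-4)/(12) = +0.3333; later rows by forward substitution.
  T[0,:] = [+0.0000, +0.1667, +0.3333, -0.1667]
  T[1,:] = [+0.0000, -0.0400, +0.1200, -0.2000]
  T[2,:] = [+0.0000, -0.1122, -0.3578, +0.1056]
  T[3,:] = [+0.0000, -0.0189, -0.0822, +0.1278]
moduli |λ_i(T)| = 0.3030, 0.1083, 0.0753, 0.0000.
ρ(T) = max|λ| = 0.3030; 0.3030 < 1 ⇒ converges.

0.3030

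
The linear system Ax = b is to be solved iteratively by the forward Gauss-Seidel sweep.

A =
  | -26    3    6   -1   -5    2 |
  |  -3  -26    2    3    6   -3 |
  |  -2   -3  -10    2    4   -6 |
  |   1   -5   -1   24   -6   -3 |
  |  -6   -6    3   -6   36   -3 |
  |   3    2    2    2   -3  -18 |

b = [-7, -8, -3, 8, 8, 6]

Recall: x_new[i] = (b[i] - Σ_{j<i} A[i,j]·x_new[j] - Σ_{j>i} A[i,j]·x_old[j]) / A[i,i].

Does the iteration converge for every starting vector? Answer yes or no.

yes

Let D = diag(-26, -26, -10, 24, 36, -18); L, U the strict triangles.
T_GS = -(D+L)⁻¹U: row 0 first, T[0,5] = -(2)/(-26) = +0.0769; later rows by forward substitution.
  T[0,:] = [+0.0000  +0.1154  +0.2308  -0.0385  -0.1923  +0.0769]
  T[1,:] = [+0.0000  -0.0133  +0.0503  +0.1198  +0.2530  -0.1243]
  T[2,:] = [+0.0000  -0.0191  -0.0612  +0.1717  +0.3626  -0.5781]
  T[3,:] = [+0.0000  -0.0084  -0.0017  +0.0337  +0.3258  +0.0718]
  T[4,:] = [+0.0000  +0.0172  +0.0517  +0.0049  +0.0342  +0.1356]
  T[5,:] = [+0.0000  +0.0118  +0.0284  +0.0289  +0.0668  -0.0798]
eigenvalue magnitudes: 0.2165, 0.1758, 0.1758, 0.0453, 0.0204, 0.0000.
ρ(T) = max|λ| = 0.2165; 0.2165 < 1 ⇒ converges.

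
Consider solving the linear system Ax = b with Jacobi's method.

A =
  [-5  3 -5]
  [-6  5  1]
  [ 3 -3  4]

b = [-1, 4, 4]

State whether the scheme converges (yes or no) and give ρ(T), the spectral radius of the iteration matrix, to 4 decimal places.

no, ρ = 1.3808

Let D = diag(-5, 5, 4); L, U the strict triangles.
T_J = -D⁻¹(L+U): T[1,2] = -(1)/(5) = -0.2000; T[1,1] = 0.
  T[0,:] = [+0.0000  +0.6000  -1.0000]
  T[1,:] = [+1.2000  +0.0000  -0.2000]
  T[2,:] = [-0.7500  +0.7500  +0.0000]
moduli |λ_i(T)| = 1.3808, 0.7659, 0.7659.
spectral radius ρ = 1.3808; 1.3808 > 1: divergent.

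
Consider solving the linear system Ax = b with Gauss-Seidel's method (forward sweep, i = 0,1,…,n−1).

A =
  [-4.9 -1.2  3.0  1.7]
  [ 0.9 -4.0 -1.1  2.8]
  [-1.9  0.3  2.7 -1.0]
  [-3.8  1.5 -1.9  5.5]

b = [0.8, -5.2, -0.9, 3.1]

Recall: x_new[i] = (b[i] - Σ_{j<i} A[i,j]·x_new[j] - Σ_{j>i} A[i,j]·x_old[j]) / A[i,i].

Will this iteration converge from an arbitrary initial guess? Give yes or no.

Let D = diag(-4.9, -4, 2.7, 5.5); L, U the strict triangles.
GS T = -(D+L)⁻¹U: row 0 first, T[0,3] = -(1.7)/(-4.9) = +0.3469; later rows by forward substitution.
  T[0,:] = [+0.0000  -0.2449  +0.6122  +0.3469]
  T[1,:] = [+0.0000  -0.0551  -0.1372  +0.7781]
  T[2,:] = [+0.0000  -0.1662  +0.4461  +0.5281]
  T[3,:] = [+0.0000  -0.2116  +0.6145  +0.2099]
|roots of det(T-λI)|: 0.7876, 0.1479, 0.1479, 0.0000.
ρ(T) = max|λ| = 0.7876; 0.7876 < 1: convergent.

yes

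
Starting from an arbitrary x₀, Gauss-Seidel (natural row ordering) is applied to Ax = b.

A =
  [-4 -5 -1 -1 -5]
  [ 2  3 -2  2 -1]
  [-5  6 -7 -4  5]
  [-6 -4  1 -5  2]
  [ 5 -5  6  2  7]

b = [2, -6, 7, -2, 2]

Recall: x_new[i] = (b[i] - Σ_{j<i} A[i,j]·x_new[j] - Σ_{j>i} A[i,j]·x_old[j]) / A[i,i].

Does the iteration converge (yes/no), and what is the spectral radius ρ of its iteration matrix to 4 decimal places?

no, ρ = 1.6520

Write A = D+L+U with D = diag(-4, 3, -7, -5, 7).
GS T = -(D+L)⁻¹U: row 0 first, T[0,4] = -(-5)/(-4) = -1.2500; later rows by forward substitution.
  T[0,:] = [+0.0000 -1.2500 -0.2500 -0.2500 -1.2500]
  T[1,:] = [+0.0000 +0.8333 +0.8333 -0.5000 +1.1667]
  T[2,:] = [+0.0000 +1.6071 +0.8929 -0.8214 +2.6071]
  T[3,:] = [+0.0000 +1.1548 -0.1881 +0.5357 +1.4881]
  T[4,:] = [+0.0000 -0.2194 +0.0622 +0.3724 -0.9337]
|roots of det(T-λI)|: 1.6520, 1.2786, 1.0181, 0.0633, 0.0000.
spectral radius ρ = 1.6520; 1.6520 > 1: divergent.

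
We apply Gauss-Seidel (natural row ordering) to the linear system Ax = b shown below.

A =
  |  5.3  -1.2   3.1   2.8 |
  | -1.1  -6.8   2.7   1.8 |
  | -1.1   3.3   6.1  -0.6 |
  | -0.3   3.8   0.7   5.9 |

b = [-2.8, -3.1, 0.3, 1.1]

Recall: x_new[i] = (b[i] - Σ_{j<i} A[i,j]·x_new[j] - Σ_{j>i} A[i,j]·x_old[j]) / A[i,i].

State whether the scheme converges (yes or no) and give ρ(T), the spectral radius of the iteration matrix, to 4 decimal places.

yes, ρ = 0.6184

Write A = D+L+U with D = diag(5.3, -6.8, 6.1, 5.9).
GS T = -(D+L)⁻¹U: row 0 first, T[0,2] = -(3.1)/(5.3) = -0.5849; later rows by forward substitution.
  T[0,:] = [+0.0000  +0.2264  -0.5849  -0.5283]
  T[1,:] = [+0.0000  -0.0366  +0.4917  +0.3502]
  T[2,:] = [+0.0000  +0.0606  -0.3715  -0.1863]
  T[3,:] = [+0.0000  +0.0279  -0.3023  -0.2303]
eigenvalue magnitudes: 0.6184, 0.0388, 0.0188, 0.0000.
ρ = 0.6184; 0.6184 < 1 ⇒ converges.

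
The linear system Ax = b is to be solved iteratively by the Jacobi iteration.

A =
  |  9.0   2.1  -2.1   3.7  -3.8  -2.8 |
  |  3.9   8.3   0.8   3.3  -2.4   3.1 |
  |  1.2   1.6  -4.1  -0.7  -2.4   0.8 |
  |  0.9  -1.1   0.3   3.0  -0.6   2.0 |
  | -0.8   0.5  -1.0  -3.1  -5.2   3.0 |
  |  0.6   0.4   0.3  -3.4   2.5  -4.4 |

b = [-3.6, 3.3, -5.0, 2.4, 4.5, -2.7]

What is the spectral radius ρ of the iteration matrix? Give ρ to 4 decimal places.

1.1340

A = D + L + U where D = diag(9, 8.3, -4.1, 3, -5.2, -4.4).
T_J = -D⁻¹(L+U): T[1,2] = -(0.8)/(8.3) = -0.0964; T[1,1] = 0.
  T[0,:] = [+0.0000, -0.2333, +0.2333, -0.4111, +0.4222, +0.3111]
  T[1,:] = [-0.4699, +0.0000, -0.0964, -0.3976, +0.2892, -0.3735]
  T[2,:] = [+0.2927, +0.3902, +0.0000, -0.1707, -0.5854, +0.1951]
  T[3,:] = [-0.3000, +0.3667, -0.1000, +0.0000, +0.2000, -0.6667]
  T[4,:] = [-0.1538, +0.0962, -0.1923, -0.5962, +0.0000, +0.5769]
  T[5,:] = [+0.1364, +0.0909, +0.0682, -0.7727, +0.5682, +0.0000]
|roots of det(T-λI)|: 1.1340, 0.7086, 0.5011, 0.3834, 0.3834, 0.3238.
spectral radius ρ = 1.1340; 1.1340 > 1: divergent.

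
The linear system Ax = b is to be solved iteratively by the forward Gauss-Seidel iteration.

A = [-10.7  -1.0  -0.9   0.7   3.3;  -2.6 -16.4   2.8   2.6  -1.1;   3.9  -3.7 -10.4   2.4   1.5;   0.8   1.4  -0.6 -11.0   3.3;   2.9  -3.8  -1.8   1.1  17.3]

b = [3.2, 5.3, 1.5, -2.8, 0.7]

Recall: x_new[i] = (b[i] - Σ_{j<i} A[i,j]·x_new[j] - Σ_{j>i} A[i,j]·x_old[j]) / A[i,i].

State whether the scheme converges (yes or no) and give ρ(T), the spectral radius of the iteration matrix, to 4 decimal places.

yes, ρ = 0.1707

Split A = D + L + U, D = diag(-10.7, -16.4, -10.4, -11, 17.3).
GS T = -(D+L)⁻¹U: row 0 first, T[0,1] = -(-1)/(-10.7) = -0.0935; later rows by forward substitution.
  T[0,:] = [+0.0000 -0.0935 -0.0841 +0.0654 +0.3084]
  T[1,:] = [+0.0000 +0.0148 +0.1841 +0.1482 -0.1160]
  T[2,:] = [+0.0000 -0.0403 -0.0970 +0.2026 +0.3011]
  T[3,:] = [+0.0000 -0.0027 +0.0226 +0.0126 +0.2912]
  T[4,:] = [+0.0000 +0.0149 +0.0430 +0.0419 -0.0644]
|eigenvalues of T|: 0.1707, 0.1433, 0.1433, 0.0529, 0.0000.
ρ(T) = max|λ| = 0.1707; 0.1707 < 1 ⇒ converges.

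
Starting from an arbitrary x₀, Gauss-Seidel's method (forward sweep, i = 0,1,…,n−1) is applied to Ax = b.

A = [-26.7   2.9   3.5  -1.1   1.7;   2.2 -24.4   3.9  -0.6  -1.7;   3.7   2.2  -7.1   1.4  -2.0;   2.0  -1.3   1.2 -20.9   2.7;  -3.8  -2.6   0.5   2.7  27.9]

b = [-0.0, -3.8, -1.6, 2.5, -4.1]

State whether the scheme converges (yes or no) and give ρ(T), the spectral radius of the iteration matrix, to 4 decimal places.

Diagonal D = diag(-26.7, -24.4, -7.1, -20.9, 27.9); L, U strict lower/upper.
T_GS = -(D+L)⁻¹U: row 0 first, T[0,4] = -(1.7)/(-26.7) = +0.0637; later rows by forward substitution.
  T[0,:] = [+0.0000 +0.1086 +0.1311 -0.0412 +0.0637]
  T[1,:] = [+0.0000 +0.0098 +0.1717 -0.0283 -0.0639]
  T[2,:] = [+0.0000 +0.0596 +0.1215 +0.1669 -0.2683]
  T[3,:] = [+0.0000 +0.0132 +0.0088 +0.0074 +0.1239]
  T[4,:] = [+0.0000 +0.0134 +0.0308 -0.0120 -0.0045]
eigenvalue magnitudes: 0.1676, 0.0849, 0.0849, 0.0498, 0.0000.
ρ(T) = max|λ| = 0.1676; 0.1676 < 1 ⇒ converges.

yes, ρ = 0.1676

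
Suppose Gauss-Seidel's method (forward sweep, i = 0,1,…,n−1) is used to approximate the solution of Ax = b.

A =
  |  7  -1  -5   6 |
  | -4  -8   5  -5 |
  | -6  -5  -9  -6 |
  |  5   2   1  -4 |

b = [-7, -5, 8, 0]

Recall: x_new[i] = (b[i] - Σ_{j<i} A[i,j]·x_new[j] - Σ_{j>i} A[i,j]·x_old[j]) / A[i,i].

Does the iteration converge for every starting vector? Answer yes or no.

no

Split A = D + L + U, D = diag(7, -8, -9, -4).
Gauss-Seidel: T = -(D+L)⁻¹U, row 0 first, T[0,1] = -(-1)/(7) = +0.1429; later rows by forward substitution.
  T[0,:] = [+0.0000, +0.1429, +0.7143, -0.8571]
  T[1,:] = [+0.0000, -0.0714, +0.2679, -0.1964]
  T[2,:] = [+0.0000, -0.0556, -0.6250, +0.0139]
  T[3,:] = [+0.0000, +0.1290, +0.8705, -1.1662]
|λ(T)| sorted: 1.1485, 0.6074, 0.1067, 0.0000.
ρ(T) = max|λ| = 1.1485; 1.1485 > 1 ⇒ diverges.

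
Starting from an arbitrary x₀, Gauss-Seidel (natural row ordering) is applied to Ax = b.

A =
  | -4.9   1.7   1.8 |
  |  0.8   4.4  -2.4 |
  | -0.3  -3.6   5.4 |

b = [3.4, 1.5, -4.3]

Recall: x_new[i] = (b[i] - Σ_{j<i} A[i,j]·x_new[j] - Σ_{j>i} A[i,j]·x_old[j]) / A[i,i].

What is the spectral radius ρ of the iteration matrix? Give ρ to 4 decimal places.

0.3103

Split A = D + L + U, D = diag(-4.9, 4.4, 5.4).
GS T = -(D+L)⁻¹U: row 0 first, T[0,2] = -(1.8)/(-4.9) = +0.3673; later rows by forward substitution.
  T[0,:] = [+0.0000, +0.3469, +0.3673]
  T[1,:] = [+0.0000, -0.0631, +0.4787]
  T[2,:] = [+0.0000, -0.0228, +0.3395]
|eigenvalues of T|: 0.3103, 0.0339, 0.0000.
ρ = 0.3103; 0.3103 < 1 ⇒ converges.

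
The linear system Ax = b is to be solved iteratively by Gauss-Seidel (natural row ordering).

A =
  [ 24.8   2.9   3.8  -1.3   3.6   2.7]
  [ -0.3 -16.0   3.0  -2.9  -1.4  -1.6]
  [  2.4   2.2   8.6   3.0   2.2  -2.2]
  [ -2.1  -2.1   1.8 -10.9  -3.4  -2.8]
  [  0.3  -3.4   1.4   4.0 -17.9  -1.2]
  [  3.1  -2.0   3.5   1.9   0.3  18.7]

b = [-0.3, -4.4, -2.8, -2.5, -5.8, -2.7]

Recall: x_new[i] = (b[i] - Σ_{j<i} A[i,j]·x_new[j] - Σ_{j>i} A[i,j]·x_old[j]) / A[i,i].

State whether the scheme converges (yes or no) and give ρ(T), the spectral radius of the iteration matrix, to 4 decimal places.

yes, ρ = 0.2148

A = D + L + U where D = diag(24.8, -16, 8.6, -10.9, -17.9, 18.7).
GS T = -(D+L)⁻¹U: row 0 first, T[0,3] = -(-1.3)/(24.8) = +0.0524; later rows by forward substitution.
  T[0,:] = [+0.0000 -0.1169 -0.1532 +0.0524 -0.1452 -0.1089]
  T[1,:] = [+0.0000 +0.0022 +0.1904 -0.1822 -0.0848 -0.0980]
  T[2,:] = [+0.0000 +0.0321 -0.0059 -0.3168 -0.1936 +0.3113]
  T[3,:] = [+0.0000 +0.0274 -0.0081 -0.0273 -0.2996 -0.1656]
  T[4,:] = [+0.0000 +0.0063 -0.0410 +0.0046 -0.0684 -0.0629]
  T[5,:] = [+0.0000 +0.0107 +0.0484 +0.0338 +0.0828 -0.0328]
|eigenvalues of T|: 0.2148, 0.1220, 0.1220, 0.0911, 0.0911, 0.0000.
ρ = 0.2148; 0.2148 < 1 ⇒ converges.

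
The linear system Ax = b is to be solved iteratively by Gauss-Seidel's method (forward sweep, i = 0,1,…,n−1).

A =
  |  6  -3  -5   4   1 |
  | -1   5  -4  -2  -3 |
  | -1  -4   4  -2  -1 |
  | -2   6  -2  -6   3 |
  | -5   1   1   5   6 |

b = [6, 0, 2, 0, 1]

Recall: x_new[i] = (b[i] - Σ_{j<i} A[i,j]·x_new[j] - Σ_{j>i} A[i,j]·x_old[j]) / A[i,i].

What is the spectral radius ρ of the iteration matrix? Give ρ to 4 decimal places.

1.5448

Write A = D+L+U with D = diag(6, 5, 4, -6, 6).
GS T = -(D+L)⁻¹U: row 0 first, T[0,4] = -(1)/(6) = -0.1667; later rows by forward substitution.
  T[0,:] = [+0.0000, +0.5000, +0.8333, -0.6667, -0.1667]
  T[1,:] = [+0.0000, +0.1000, +0.9667, +0.2667, +0.5667]
  T[2,:] = [+0.0000, +0.2250, +1.1750, +0.6000, +0.7750]
  T[3,:] = [+0.0000, -0.1417, +0.2972, +0.2889, +0.8639]
  T[4,:] = [+0.0000, +0.4806, +0.0898, -0.9407, -1.0824]
|roots of det(T-λI)|: 1.5448, 0.6564, 0.6564, 0.1252, 0.0000.
ρ(T) = max|λ| = 1.5448; 1.5448 > 1 ⇒ diverges.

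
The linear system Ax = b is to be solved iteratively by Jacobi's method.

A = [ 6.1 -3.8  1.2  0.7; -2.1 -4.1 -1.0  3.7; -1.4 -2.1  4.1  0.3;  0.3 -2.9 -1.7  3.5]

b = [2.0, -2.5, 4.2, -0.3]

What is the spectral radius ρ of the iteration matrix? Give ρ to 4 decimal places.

0.8353

Diagonal D = diag(6.1, -4.1, 4.1, 3.5); L, U strict lower/upper.
Jacobi: T = -D⁻¹(L+U), T[0,2] = -(1.2)/(6.1) = -0.1967; T[0,0] = 0.
  T[0,:] = [+0.0000  +0.6230  -0.1967  -0.1148]
  T[1,:] = [-0.5122  +0.0000  -0.2439  +0.9024]
  T[2,:] = [+0.3415  +0.5122  +0.0000  -0.0732]
  T[3,:] = [-0.0857  +0.8286  +0.4857  +0.0000]
|roots of det(T-λI)|: 0.8353, 0.5774, 0.5774, 0.5623.
ρ = 0.8353; 0.8353 < 1, so it converges for any x₀.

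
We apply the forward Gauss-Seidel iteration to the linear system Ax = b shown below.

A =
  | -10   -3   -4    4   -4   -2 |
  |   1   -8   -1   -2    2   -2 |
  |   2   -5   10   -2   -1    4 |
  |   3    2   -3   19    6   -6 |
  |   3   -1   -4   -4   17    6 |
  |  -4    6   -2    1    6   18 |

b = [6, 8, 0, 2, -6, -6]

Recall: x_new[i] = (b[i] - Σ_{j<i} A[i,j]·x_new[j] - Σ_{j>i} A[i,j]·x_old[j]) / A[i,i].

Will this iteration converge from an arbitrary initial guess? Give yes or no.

Let D = diag(-10, -8, 10, 19, 17, 18); L, U the strict triangles.
GS T = -(D+L)⁻¹U: row 0 first, T[0,5] = -(-2)/(-10) = -0.2000; later rows by forward substitution.
  T[0,:] = [+0.0000, -0.3000, -0.4000, +0.4000, -0.4000, -0.2000]
  T[1,:] = [+0.0000, -0.0375, -0.1750, -0.2000, +0.2000, -0.2750]
  T[2,:] = [+0.0000, +0.0413, -0.0075, +0.0200, +0.2800, -0.4975]
  T[3,:] = [+0.0000, +0.0578, +0.0804, -0.0389, -0.2295, +0.2978]
  T[4,:] = [+0.0000, +0.0740, +0.0774, -0.0868, +0.0942, -0.3808]
  T[5,:] = [+0.0000, -0.0775, -0.0617, +0.1889, -0.1431, +0.1023]
moduli |λ_i(T)| = 0.5676, 0.3230, 0.1258, 0.0897, 0.0897, 0.0000.
spectral radius ρ = 0.5676; 0.5676 < 1 ⇒ converges.

yes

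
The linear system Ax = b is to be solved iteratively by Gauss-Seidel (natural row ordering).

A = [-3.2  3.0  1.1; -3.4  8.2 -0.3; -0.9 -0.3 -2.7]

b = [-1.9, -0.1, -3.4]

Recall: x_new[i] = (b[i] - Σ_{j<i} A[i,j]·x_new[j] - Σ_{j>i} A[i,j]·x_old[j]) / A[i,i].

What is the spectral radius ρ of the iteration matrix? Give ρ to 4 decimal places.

Let D = diag(-3.2, 8.2, -2.7); L, U the strict triangles.
GS T = -(D+L)⁻¹U: row 0 first, T[0,2] = -(1.1)/(-3.2) = +0.3438; later rows by forward substitution.
  T[0,:] = [+0.0000  +0.9375  +0.3438]
  T[1,:] = [+0.0000  +0.3887  +0.1791]
  T[2,:] = [+0.0000  -0.3557  -0.1345]
|roots of det(T-λI)|: 0.1959, 0.0584, 0.0000.
spectral radius ρ = 0.1959; 0.1959 < 1, so it converges for any x₀.

0.1959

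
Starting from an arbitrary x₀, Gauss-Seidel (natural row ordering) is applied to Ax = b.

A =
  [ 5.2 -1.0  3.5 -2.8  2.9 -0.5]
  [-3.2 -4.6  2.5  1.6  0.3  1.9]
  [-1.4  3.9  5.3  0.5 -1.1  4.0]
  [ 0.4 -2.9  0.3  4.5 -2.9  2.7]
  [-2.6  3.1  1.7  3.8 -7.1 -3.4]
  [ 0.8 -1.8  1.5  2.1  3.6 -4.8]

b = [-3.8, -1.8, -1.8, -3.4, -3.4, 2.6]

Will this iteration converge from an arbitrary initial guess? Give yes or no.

no

A = D + L + U where D = diag(5.2, -4.6, 5.3, 4.5, -7.1, -4.8).
Gauss-Seidel: T = -(D+L)⁻¹U, row 0 first, T[0,3] = -(-2.8)/(5.2) = +0.5385; later rows by forward substitution.
  T[0,:] = [+0.0000, +0.1923, -0.6731, +0.5385, -0.5577, +0.0962]
  T[1,:] = [+0.0000, -0.1338, +1.0117, -0.0268, +0.4532, +0.3462]
  T[2,:] = [+0.0000, +0.1492, -0.9223, +0.0676, -0.2732, -0.9840]
  T[3,:] = [+0.0000, -0.1133, +0.7733, -0.0696, +1.0043, -0.3199]
  T[4,:] = [+0.0000, -0.1537, +0.8813, -0.2299, +0.8742, -0.7698]
  T[5,:] = [+0.0000, -0.0360, +0.2195, -0.0820, +0.7467, -1.1386]
|λ(T)| sorted: 1.2400, 0.6523, 0.6523, 0.0338, 0.0284, 0.0000.
ρ(T) = max|λ| = 1.2400; 1.2400 > 1: divergent.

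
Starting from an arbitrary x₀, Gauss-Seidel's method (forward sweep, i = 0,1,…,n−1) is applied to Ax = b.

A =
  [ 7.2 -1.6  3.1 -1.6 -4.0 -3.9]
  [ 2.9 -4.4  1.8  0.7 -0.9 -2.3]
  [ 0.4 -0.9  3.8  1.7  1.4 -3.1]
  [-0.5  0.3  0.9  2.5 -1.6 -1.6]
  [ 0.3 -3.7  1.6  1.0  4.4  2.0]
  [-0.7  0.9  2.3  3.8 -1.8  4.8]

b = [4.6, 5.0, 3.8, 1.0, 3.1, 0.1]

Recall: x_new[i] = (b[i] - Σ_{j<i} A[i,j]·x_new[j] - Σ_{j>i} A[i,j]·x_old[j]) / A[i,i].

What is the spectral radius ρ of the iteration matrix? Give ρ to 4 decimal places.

1.5315

Write A = D+L+U with D = diag(7.2, -4.4, 3.8, 2.5, 4.4, 4.8).
GS T = -(D+L)⁻¹U: row 0 first, T[0,5] = -(-3.9)/(7.2) = +0.5417; later rows by forward substitution.
  T[0,:] = [+0.0000 +0.2222 -0.4306 +0.2222 +0.5556 +0.5417]
  T[1,:] = [+0.0000 +0.1465 +0.1253 +0.3056 +0.1616 -0.1657]
  T[2,:] = [+0.0000 +0.0113 +0.0750 -0.3984 -0.3886 +0.7195]
  T[3,:] = [+0.0000 +0.0228 -0.1281 +0.1512 +0.8716 +0.5092]
  T[4,:] = [+0.0000 +0.0987 +0.1366 +0.3523 +0.0412 -1.0082]
  T[5,:] = [+0.0000 +0.0185 +0.0304 +0.1784 -0.4376 -1.0159]
|λ(T)| sorted: 1.5315, 0.6769, 0.1711, 0.1711, 0.0568, 0.0000.
ρ = 1.5315; 1.5315 > 1, so it fails to converge.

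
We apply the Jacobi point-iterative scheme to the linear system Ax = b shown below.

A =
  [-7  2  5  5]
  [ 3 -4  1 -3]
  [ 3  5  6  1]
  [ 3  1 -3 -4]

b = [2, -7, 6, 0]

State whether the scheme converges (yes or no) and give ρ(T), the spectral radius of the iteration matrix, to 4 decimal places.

no, ρ = 1.1286

Split A = D + L + U, D = diag(-7, -4, 6, -4).
T_J = -D⁻¹(L+U): T[1,3] = -(-3)/(-4) = -0.7500; T[1,1] = 0.
  T[0,:] = [+0.0000, +0.2857, +0.7143, +0.7143]
  T[1,:] = [+0.7500, +0.0000, +0.2500, -0.7500]
  T[2,:] = [-0.5000, -0.8333, +0.0000, -0.1667]
  T[3,:] = [+0.7500, +0.2500, -0.7500, +0.0000]
moduli |λ_i(T)| = 1.1286, 0.9132, 0.9132, 0.5881.
ρ = 1.1286; 1.1286 > 1, so it fails to converge.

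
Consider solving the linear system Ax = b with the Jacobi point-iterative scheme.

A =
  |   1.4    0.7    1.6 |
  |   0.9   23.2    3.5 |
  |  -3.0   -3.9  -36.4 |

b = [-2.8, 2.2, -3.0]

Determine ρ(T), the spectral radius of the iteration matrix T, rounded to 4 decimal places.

Diagonal D = diag(1.4, 23.2, -36.4); L, U strict lower/upper.
Jacobi T = -D⁻¹(L+U): T[0,1] = -(0.7)/(1.4) = -0.5000; T[0,0] = 0.
  T[0,:] = [+0.0000  -0.5000  -1.1429]
  T[1,:] = [-0.0388  +0.0000  -0.1509]
  T[2,:] = [-0.0824  -0.1071  +0.0000]
|roots of det(T-λI)|: 0.3967, 0.3066, 0.0902.
ρ = 0.3967; 0.3967 < 1, so it converges for any x₀.

0.3967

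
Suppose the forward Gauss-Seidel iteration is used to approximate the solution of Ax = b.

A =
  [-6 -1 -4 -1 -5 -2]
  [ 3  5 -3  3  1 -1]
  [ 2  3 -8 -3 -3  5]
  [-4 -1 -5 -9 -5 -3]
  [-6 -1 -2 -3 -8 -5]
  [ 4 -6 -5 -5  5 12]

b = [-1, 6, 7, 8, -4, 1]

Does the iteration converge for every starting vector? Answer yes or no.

no

Diagonal D = diag(-6, 5, -8, -9, -8, 12); L, U strict lower/upper.
GS T = -(D+L)⁻¹U: row 0 first, T[0,3] = -(-1)/(-6) = -0.1667; later rows by forward substitution.
  T[0,:] = [+0.0000 -0.1667 -0.6667 -0.1667 -0.8333 -0.3333]
  T[1,:] = [+0.0000 +0.1000 +1.0000 -0.5000 +0.3000 +0.4000]
  T[2,:] = [+0.0000 -0.0042 +0.2083 -0.6042 -0.4708 +0.6917]
  T[3,:] = [+0.0000 +0.0653 +0.0694 +0.4653 +0.0431 -0.6139]
  T[4,:] = [+0.0000 +0.0891 +0.2969 +0.1641 +0.6891 -0.3677]
  T[5,:] = [+0.0000 +0.0939 +0.7143 -0.3207 -0.0376 +0.4967]
|eigenvalues of T|: 1.4044, 0.5497, 0.2973, 0.2973, 0.0636, 0.0000.
spectral radius ρ = 1.4044; 1.4044 > 1, so it fails to converge.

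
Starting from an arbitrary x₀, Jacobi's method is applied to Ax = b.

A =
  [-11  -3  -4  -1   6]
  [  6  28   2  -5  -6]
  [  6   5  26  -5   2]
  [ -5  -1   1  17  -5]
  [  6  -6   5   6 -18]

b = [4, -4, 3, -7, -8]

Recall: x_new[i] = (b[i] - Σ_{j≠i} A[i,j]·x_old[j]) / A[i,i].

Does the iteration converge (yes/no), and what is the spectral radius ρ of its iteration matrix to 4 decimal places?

Diagonal D = diag(-11, 28, 26, 17, -18); L, U strict lower/upper.
T_J = -D⁻¹(L+U): T[4,3] = -(6)/(-18) = +0.3333; T[4,4] = 0.
  T[0,:] = [+0.0000 -0.2727 -0.3636 -0.0909 +0.5455]
  T[1,:] = [-0.2143 +0.0000 -0.0714 +0.1786 +0.2143]
  T[2,:] = [-0.2308 -0.1923 +0.0000 +0.1923 -0.0769]
  T[3,:] = [+0.2941 +0.0588 -0.0588 +0.0000 +0.2941]
  T[4,:] = [+0.3333 -0.3333 +0.2778 +0.3333 +0.0000]
eigenvalue magnitudes: 0.5804, 0.3964, 0.3964, 0.1614, 0.1614.
spectral radius ρ = 0.5804; 0.5804 < 1 ⇒ converges.

yes, ρ = 0.5804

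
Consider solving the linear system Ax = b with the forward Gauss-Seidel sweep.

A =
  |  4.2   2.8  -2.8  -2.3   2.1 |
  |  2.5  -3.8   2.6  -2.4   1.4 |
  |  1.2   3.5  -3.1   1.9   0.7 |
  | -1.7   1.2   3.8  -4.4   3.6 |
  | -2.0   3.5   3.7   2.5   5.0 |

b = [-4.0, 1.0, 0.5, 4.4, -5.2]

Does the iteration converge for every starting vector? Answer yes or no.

no

Split A = D + L + U, D = diag(4.2, -3.8, -3.1, -4.4, 5).
Gauss-Seidel: T = -(D+L)⁻¹U, row 0 first, T[0,2] = -(-2.8)/(4.2) = +0.6667; later rows by forward substitution.
  T[0,:] = [+0.0000 -0.6667 +0.6667 +0.5476 -0.5000]
  T[1,:] = [+0.0000 -0.4386 +1.1228 -0.2713 +0.0395]
  T[2,:] = [+0.0000 -0.7533 +1.5257 +0.5186 +0.0768]
  T[3,:] = [+0.0000 -0.5126 +1.3663 +0.1623 +1.0885]
  T[4,:] = [+0.0000 +0.8540 -2.3315 -0.0559 -0.8287]
|eigenvalues of T|: 1.2321, 0.9286, 0.9286, 0.0861, 0.0000.
spectral radius ρ = 1.2321; 1.2321 > 1: divergent.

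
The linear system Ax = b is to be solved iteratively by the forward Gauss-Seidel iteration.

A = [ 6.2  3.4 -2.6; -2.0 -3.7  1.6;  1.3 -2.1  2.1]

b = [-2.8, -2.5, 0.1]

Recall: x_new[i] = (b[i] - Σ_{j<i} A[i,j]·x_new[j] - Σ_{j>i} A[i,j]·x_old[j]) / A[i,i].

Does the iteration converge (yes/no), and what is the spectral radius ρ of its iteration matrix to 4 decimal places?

yes, ρ = 0.5232

A = D + L + U where D = diag(6.2, -3.7, 2.1).
Gauss-Seidel: T = -(D+L)⁻¹U, row 0 first, T[0,1] = -(3.4)/(6.2) = -0.5484; later rows by forward substitution.
  T[0,:] = [+0.0000, -0.5484, +0.4194]
  T[1,:] = [+0.0000, +0.2964, +0.2058]
  T[2,:] = [+0.0000, +0.6359, -0.0538]
eigenvalue magnitudes: 0.5232, 0.2806, 0.0000.
spectral radius ρ = 0.5232; 0.5232 < 1 ⇒ converges.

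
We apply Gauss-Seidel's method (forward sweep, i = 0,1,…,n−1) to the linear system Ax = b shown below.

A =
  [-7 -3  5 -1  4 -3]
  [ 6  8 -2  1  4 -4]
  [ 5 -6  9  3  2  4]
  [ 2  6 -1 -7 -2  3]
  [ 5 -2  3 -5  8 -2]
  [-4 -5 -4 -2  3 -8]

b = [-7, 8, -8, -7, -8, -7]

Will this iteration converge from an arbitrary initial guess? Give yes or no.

Split A = D + L + U, D = diag(-7, 8, 9, -7, 8, -8).
GS T = -(D+L)⁻¹U: row 0 first, T[0,3] = -(-1)/(-7) = -0.1429; later rows by forward substitution.
  T[0,:] = [+0.0000, -0.4286, +0.7143, -0.1429, +0.5714, -0.4286]
  T[1,:] = [+0.0000, +0.3214, -0.2857, -0.0179, -0.9286, +0.8214]
  T[2,:] = [+0.0000, +0.4524, -0.5873, -0.2659, -1.1587, +0.3413]
  T[3,:] = [+0.0000, +0.0884, +0.0431, -0.0181, -0.7528, +0.9615]
  T[4,:] = [+0.0000, +0.2338, -0.2707, +0.1732, -0.6253, +1.1961]
  T[5,:] = [+0.0000, -0.1472, +0.0028, +0.2850, +0.8277, -0.2616]
|eigenvalues of T|: 1.4830, 0.6822, 0.4266, 0.0544, 0.0544, 0.0000.
ρ = 1.4830; 1.4830 > 1: divergent.

no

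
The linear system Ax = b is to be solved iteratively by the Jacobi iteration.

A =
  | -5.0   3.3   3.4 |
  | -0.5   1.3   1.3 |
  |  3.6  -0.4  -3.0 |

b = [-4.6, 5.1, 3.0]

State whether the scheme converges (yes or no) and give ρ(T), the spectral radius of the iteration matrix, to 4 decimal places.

Let D = diag(-5, 1.3, -3); L, U the strict triangles.
Jacobi T = -D⁻¹(L+U): T[0,2] = -(3.4)/(-5) = +0.6800; T[0,0] = 0.
  T[0,:] = [+0.0000  +0.6600  +0.6800]
  T[1,:] = [+0.3846  +0.0000  -1.0000]
  T[2,:] = [+1.2000  -0.1333  +0.0000]
|roots of det(T-λI)|: 1.3478, 0.7833, 0.7833.
ρ = 1.3478; 1.3478 > 1 ⇒ diverges.

no, ρ = 1.3478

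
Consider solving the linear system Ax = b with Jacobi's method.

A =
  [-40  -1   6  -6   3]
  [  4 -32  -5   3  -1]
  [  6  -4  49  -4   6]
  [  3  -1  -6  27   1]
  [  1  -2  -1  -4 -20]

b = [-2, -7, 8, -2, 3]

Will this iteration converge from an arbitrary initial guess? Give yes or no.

yes

Split A = D + L + U, D = diag(-40, -32, 49, 27, -20).
Jacobi T = -D⁻¹(L+U): T[2,4] = -(6)/(49) = -0.1224; T[2,2] = 0.
  T[0,:] = [+0.0000, -0.0250, +0.1500, -0.1500, +0.0750]
  T[1,:] = [+0.1250, +0.0000, -0.1562, +0.0938, -0.0312]
  T[2,:] = [-0.1224, +0.0816, +0.0000, +0.0816, -0.1224]
  T[3,:] = [-0.1111, +0.0370, +0.2222, +0.0000, -0.0370]
  T[4,:] = [+0.0500, -0.1000, -0.0500, -0.2000, +0.0000]
|eigenvalues of T|: 0.2555, 0.1857, 0.1857, 0.0824, 0.0375.
ρ = 0.2555; 0.2555 < 1: convergent.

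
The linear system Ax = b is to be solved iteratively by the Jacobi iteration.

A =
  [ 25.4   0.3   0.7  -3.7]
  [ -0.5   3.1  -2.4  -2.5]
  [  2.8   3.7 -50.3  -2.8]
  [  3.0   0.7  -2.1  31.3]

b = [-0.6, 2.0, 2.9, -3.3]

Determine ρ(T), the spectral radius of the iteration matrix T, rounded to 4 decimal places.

0.2319

Split A = D + L + U, D = diag(25.4, 3.1, -50.3, 31.3).
Jacobi T = -D⁻¹(L+U): T[1,0] = -(-0.5)/(3.1) = +0.1613; T[1,1] = 0.
  T[0,:] = [+0.0000, -0.0118, -0.0276, +0.1457]
  T[1,:] = [+0.1613, +0.0000, +0.7742, +0.8065]
  T[2,:] = [+0.0557, +0.0736, +0.0000, -0.0557]
  T[3,:] = [-0.0958, -0.0224, +0.0671, +0.0000]
moduli |λ_i(T)| = 0.2319, 0.1534, 0.1534, 0.1471.
ρ(T) = max|λ| = 0.2319; 0.2319 < 1 ⇒ converges.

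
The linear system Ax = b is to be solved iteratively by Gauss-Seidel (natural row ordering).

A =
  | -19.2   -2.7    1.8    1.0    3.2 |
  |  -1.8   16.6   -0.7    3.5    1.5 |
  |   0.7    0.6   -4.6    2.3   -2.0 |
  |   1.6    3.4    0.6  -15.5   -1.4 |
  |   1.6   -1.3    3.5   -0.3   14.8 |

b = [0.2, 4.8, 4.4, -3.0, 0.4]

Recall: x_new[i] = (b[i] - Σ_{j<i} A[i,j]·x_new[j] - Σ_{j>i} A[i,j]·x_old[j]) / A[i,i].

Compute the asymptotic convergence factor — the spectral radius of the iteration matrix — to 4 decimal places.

Write A = D+L+U with D = diag(-19.2, 16.6, -4.6, -15.5, 14.8).
Gauss-Seidel: T = -(D+L)⁻¹U, row 0 first, T[0,3] = -(1)/(-19.2) = +0.0521; later rows by forward substitution.
  T[0,:] = [+0.0000 -0.1406 +0.0938 +0.0521 +0.1667]
  T[1,:] = [+0.0000 -0.0152 +0.0523 -0.2052 -0.0723]
  T[2,:] = [+0.0000 -0.0234 +0.0211 +0.4812 -0.4188]
  T[3,:] = [+0.0000 -0.0188 +0.0220 -0.0210 -0.1052]
  T[4,:] = [+0.0000 +0.0190 -0.0101 -0.1379 +0.0726]
|eigenvalues of T|: 0.2128, 0.1418, 0.0385, 0.0249, 0.0000.
ρ(T) = max|λ| = 0.2128; 0.2128 < 1: convergent.

0.2128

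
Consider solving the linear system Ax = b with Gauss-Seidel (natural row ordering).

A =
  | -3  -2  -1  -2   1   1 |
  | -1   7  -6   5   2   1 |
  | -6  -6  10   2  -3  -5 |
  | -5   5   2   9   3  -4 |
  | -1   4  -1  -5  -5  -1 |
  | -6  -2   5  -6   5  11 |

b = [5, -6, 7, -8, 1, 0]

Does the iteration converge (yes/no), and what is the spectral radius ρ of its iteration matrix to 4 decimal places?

Write A = D+L+U with D = diag(-3, 7, 10, 9, -5, 11).
Gauss-Seidel: T = -(D+L)⁻¹U, row 0 first, T[0,4] = -(1)/(-3) = +0.3333; later rows by forward substitution.
  T[0,:] = [+0.0000, -0.6667, -0.3333, -0.6667, +0.3333, +0.3333]
  T[1,:] = [+0.0000, -0.0952, +0.8095, -0.8095, -0.2381, -0.0952]
  T[2,:] = [+0.0000, -0.4571, +0.2857, -1.0857, +0.3571, +0.6429]
  T[3,:] = [+0.0000, -0.2159, -0.6984, +0.3206, -0.0952, +0.5397]
  T[4,:] = [+0.0000, +0.3644, +1.3556, -0.6178, -0.2333, -1.0111]
  T[5,:] = [+0.0000, -0.4566, -1.1616, +0.4384, +0.0303, +0.6263]
eigenvalue magnitudes: 1.5621, 0.6950, 0.6950, 0.3604, 0.0153, 0.0000.
ρ(T) = max|λ| = 1.5621; 1.5621 > 1, so it fails to converge.

no, ρ = 1.5621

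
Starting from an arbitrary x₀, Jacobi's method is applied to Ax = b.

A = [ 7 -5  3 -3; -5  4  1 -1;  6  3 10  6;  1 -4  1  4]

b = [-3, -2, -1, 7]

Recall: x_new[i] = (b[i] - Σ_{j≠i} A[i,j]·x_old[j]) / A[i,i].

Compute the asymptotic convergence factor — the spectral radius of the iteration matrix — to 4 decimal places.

1.4965

A = D + L + U where D = diag(7, 4, 10, 4).
T_J = -D⁻¹(L+U): T[2,3] = -(6)/(10) = -0.6000; T[2,2] = 0.
  T[0,:] = [+0.0000, +0.7143, -0.4286, +0.4286]
  T[1,:] = [+1.2500, +0.0000, -0.2500, +0.2500]
  T[2,:] = [-0.6000, -0.3000, +0.0000, -0.6000]
  T[3,:] = [-0.2500, +1.0000, -0.2500, +0.0000]
|λ(T)| sorted: 1.4965, 0.8662, 0.4191, 0.4191.
spectral radius ρ = 1.4965; 1.4965 > 1: divergent.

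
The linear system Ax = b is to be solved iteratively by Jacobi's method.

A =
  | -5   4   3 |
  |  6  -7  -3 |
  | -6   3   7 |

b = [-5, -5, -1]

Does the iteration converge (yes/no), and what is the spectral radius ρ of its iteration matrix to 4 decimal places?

A = D + L + U where D = diag(-5, -7, 7).
Jacobi T = -D⁻¹(L+U): T[2,1] = -(3)/(7) = -0.4286; T[2,2] = 0.
  T[0,:] = [+0.0000, +0.8000, +0.6000]
  T[1,:] = [+0.8571, +0.0000, -0.4286]
  T[2,:] = [+0.8571, -0.4286, +0.0000]
|λ(T)| sorted: 1.3305, 0.9019, 0.4286.
spectral radius ρ = 1.3305; 1.3305 > 1 ⇒ diverges.

no, ρ = 1.3305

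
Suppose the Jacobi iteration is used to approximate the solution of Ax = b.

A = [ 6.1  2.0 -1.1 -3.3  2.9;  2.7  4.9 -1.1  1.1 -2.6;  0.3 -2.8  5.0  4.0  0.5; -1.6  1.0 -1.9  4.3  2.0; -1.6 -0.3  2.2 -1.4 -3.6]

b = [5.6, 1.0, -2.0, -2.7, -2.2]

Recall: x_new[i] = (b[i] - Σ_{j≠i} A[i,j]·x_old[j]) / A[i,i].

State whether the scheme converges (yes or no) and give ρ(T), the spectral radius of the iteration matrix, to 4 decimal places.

A = D + L + U where D = diag(6.1, 4.9, 5, 4.3, -3.6).
Jacobi T = -D⁻¹(L+U): T[2,1] = -(-2.8)/(5) = +0.5600; T[2,2] = 0.
  T[0,:] = [+0.0000 -0.3279 +0.1803 +0.5410 -0.4754]
  T[1,:] = [-0.5510 +0.0000 +0.2245 -0.2245 +0.5306]
  T[2,:] = [-0.0600 +0.5600 +0.0000 -0.8000 -0.1000]
  T[3,:] = [+0.3721 -0.2326 +0.4419 +0.0000 -0.4651]
  T[4,:] = [-0.4444 -0.0833 +0.6111 -0.3889 +0.0000]
moduli |λ_i(T)| = 1.1243, 0.7172, 0.7172, 0.4320, 0.0434.
ρ = 1.1243; 1.1243 > 1, so it fails to converge.

no, ρ = 1.1243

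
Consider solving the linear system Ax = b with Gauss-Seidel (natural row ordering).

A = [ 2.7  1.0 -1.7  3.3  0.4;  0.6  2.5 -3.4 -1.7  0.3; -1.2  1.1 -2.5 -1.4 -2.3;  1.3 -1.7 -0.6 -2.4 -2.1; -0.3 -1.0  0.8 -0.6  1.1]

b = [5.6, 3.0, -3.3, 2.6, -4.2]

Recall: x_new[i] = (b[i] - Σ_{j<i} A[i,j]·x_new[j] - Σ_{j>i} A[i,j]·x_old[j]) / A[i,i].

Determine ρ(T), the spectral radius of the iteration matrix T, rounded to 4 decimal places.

A = D + L + U where D = diag(2.7, 2.5, -2.5, -2.4, 1.1).
Gauss-Seidel: T = -(D+L)⁻¹U, row 0 first, T[0,3] = -(3.3)/(2.7) = -1.2222; later rows by forward substitution.
  T[0,:] = [+0.0000 -0.3704 +0.6296 -1.2222 -0.1481]
  T[1,:] = [+0.0000 +0.0889 +1.2089 +0.9733 -0.0844]
  T[2,:] = [+0.0000 +0.2169 +0.2297 +0.4549 -0.8860]
  T[3,:] = [+0.0000 -0.3178 -0.5727 -1.4652 -0.6739]
  T[4,:] = [+0.0000 -0.3513 +0.7913 -0.5786 +0.1596]
|λ(T)| sorted: 1.4256, 0.7900, 0.7900, 0.0757, 0.0000.
ρ(T) = max|λ| = 1.4256; 1.4256 > 1 ⇒ diverges.

1.4256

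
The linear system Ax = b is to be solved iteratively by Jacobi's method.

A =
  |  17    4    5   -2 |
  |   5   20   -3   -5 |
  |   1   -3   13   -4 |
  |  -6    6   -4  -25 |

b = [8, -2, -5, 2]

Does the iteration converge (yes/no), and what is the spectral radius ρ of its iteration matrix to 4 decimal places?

Write A = D+L+U with D = diag(17, 20, 13, -25).
Jacobi: T = -D⁻¹(L+U), T[1,3] = -(-5)/(20) = +0.2500; T[1,1] = 0.
  T[0,:] = [+0.0000  -0.2353  -0.2941  +0.1176]
  T[1,:] = [-0.2500  +0.0000  +0.1500  +0.2500]
  T[2,:] = [-0.0769  +0.2308  +0.0000  +0.3077]
  T[3,:] = [-0.2400  +0.2400  -0.1600  +0.0000]
|λ(T)| sorted: 0.5075, 0.3108, 0.3108, 0.2991.
ρ(T) = max|λ| = 0.5075; 0.5075 < 1, so it converges for any x₀.

yes, ρ = 0.5075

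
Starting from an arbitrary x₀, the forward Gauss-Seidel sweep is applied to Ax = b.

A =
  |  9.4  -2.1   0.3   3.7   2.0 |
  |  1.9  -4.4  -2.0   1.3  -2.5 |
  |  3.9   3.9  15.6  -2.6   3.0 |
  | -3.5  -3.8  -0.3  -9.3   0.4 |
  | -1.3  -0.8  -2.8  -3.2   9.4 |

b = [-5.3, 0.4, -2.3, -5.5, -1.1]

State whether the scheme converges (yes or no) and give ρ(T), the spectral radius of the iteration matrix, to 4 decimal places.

Diagonal D = diag(9.4, -4.4, 15.6, -9.3, 9.4); L, U strict lower/upper.
T_GS = -(D+L)⁻¹U: row 0 first, T[0,2] = -(0.3)/(9.4) = -0.0319; later rows by forward substitution.
  T[0,:] = [+0.0000 +0.2234 -0.0319 -0.3936 -0.2128]
  T[1,:] = [+0.0000 +0.0965 -0.4683 +0.1255 -0.6601]
  T[2,:] = [+0.0000 -0.0800 +0.1251 +0.2337 +0.0259]
  T[3,:] = [+0.0000 -0.1209 +0.1993 +0.0893 +0.3919]
  T[4,:] = [+0.0000 -0.0259 +0.0608 +0.0563 +0.0555]
|eigenvalues of T|: 0.5139, 0.1310, 0.1310, 0.0114, 0.0000.
ρ(T) = max|λ| = 0.5139; 0.5139 < 1: convergent.

yes, ρ = 0.5139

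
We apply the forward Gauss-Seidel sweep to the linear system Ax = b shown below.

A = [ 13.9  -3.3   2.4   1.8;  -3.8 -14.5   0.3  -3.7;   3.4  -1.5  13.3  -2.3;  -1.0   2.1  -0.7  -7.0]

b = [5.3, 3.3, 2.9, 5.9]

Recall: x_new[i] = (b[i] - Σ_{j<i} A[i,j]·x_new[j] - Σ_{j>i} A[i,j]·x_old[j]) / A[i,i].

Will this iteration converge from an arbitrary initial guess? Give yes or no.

yes

Let D = diag(13.9, -14.5, 13.3, -7); L, U the strict triangles.
Gauss-Seidel: T = -(D+L)⁻¹U, row 0 first, T[0,1] = -(-3.3)/(13.9) = +0.2374; later rows by forward substitution.
  T[0,:] = [+0.0000  +0.2374  -0.1727  -0.1295]
  T[1,:] = [+0.0000  -0.0622  +0.0659  -0.2212]
  T[2,:] = [+0.0000  -0.0677  +0.0516  +0.1811]
  T[3,:] = [+0.0000  -0.0458  +0.0393  -0.0660]
|λ(T)| sorted: 0.1705, 0.0855, 0.0083, 0.0000.
ρ = 0.1705; 0.1705 < 1: convergent.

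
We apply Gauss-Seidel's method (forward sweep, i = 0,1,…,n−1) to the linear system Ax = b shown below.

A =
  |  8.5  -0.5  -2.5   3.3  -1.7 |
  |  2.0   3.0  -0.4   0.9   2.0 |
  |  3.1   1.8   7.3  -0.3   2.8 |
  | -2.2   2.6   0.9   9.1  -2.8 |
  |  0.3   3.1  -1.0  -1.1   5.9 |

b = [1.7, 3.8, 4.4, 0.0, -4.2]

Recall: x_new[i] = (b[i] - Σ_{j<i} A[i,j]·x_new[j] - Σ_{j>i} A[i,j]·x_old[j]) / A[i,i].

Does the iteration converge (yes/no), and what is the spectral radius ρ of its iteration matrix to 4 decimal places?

yes, ρ = 0.5005

Write A = D+L+U with D = diag(8.5, 3, 7.3, 9.1, 5.9).
T_GS = -(D+L)⁻¹U: row 0 first, T[0,1] = -(-0.5)/(8.5) = +0.0588; later rows by forward substitution.
  T[0,:] = [+0.0000 +0.0588 +0.2941 -0.3882 +0.2000]
  T[1,:] = [+0.0000 -0.0392 -0.0627 -0.0412 -0.8000]
  T[2,:] = [+0.0000 -0.0153 -0.1094 +0.2161 -0.2712]
  T[3,:] = [+0.0000 +0.0269 +0.0999 -0.1035 +0.6114]
  T[4,:] = [+0.0000 +0.0200 +0.0181 +0.0587 +0.4782]
|λ(T)| sorted: 0.5005, 0.2740, 0.0063, 0.0059, 0.0000.
ρ(T) = max|λ| = 0.5005; 0.5005 < 1: convergent.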